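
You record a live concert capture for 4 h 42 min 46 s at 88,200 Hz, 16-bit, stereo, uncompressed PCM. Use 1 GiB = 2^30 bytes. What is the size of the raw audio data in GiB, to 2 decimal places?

Duration = 4 h 42 min 46 s = 16,966 s.
Bytes = 88,200 samples/s × 16,966 s × 2 bytes/sample × 2 ch = 5,985,604,800 bytes.
5,985,604,800 / 1,073,741,824 = 5.57 GiB.

5.57 GiB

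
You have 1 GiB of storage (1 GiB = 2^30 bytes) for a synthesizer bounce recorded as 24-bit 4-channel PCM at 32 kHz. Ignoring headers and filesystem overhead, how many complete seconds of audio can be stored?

2,796 seconds

Uncompressed byte rate = 32,000 × 3 × 4 = 384,000 bytes/s.
Capacity = 1 × 1,073,741,824 = 1,073,741,824 bytes.
1,073,741,824 / 384,000 ≈ 2796.2 s → 2,796 seconds.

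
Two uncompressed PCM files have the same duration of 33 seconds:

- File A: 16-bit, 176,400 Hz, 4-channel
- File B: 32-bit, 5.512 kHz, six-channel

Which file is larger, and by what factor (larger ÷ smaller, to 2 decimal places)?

File A, by a factor of 10.67

File A: 176,400 × 2 × 4 = 1,411,200 bytes/s.
File B: 5,512 × 4 × 6 = 132,288 bytes/s.
File A is larger; ratio = 46,569,600 / 4,365,504 = 10.67.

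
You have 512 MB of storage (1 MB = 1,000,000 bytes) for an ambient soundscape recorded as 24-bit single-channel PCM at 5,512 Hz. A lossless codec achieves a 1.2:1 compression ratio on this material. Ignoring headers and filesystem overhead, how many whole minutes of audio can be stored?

619 minutes

Uncompressed byte rate = 5,512 × 3 × 1 = 16,536 bytes/s.
After 1.2:1 compression, effective rate ≈ 13780 bytes/s.
Capacity = 512 × 1,000,000 = 512,000,000 bytes.
512,000,000 / effective rate ≈ 37155.3 s → 619 minutes.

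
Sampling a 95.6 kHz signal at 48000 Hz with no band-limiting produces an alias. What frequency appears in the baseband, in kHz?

Nyquist = 48,000/2 = 24,000 Hz; 95,600 Hz exceeds it.
Alias = |95,600 − 2×48,000| = |95,600 − 96,000| = 400 Hz = 0.4 kHz.

0.4 kHz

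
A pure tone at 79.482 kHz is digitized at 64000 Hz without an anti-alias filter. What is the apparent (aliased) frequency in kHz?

15.482 kHz

Nyquist = 64,000/2 = 32,000 Hz; 79,482 Hz exceeds it.
Alias = |79,482 − 1×64,000| = |79,482 − 64,000| = 15,482 Hz = 15.482 kHz.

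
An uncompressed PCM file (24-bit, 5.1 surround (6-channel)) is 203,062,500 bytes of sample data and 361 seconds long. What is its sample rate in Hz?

31,250 Hz

Bytes = sample_rate × seconds × bytes_per_sample × channels.
sample_rate = 203,062,500 / (361 × 3 × 6) = 203,062,500 / 6,498 = 31,250 Hz.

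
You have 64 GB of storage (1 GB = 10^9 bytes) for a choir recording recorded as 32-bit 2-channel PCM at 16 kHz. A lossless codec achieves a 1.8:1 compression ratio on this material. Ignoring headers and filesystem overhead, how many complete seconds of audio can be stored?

900,000 seconds

Uncompressed byte rate = 16,000 × 4 × 2 = 128,000 bytes/s.
After 1.8:1 compression, effective rate ≈ 71111.11 bytes/s.
Capacity = 64 × 1,000,000,000 = 64,000,000,000 bytes.
64,000,000,000 / effective rate ≈ 900000 s → 900,000 seconds.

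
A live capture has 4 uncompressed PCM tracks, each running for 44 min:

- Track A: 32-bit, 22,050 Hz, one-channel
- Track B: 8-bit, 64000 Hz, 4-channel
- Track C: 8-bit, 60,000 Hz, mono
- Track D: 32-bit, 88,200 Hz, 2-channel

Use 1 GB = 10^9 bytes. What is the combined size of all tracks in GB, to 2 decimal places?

44 min = 2,640 s.
Track A: 22,050 × 2,640 × 4 × 1 = 232,848,000 bytes.
Track B: 64,000 × 2,640 × 1 × 4 = 675,840,000 bytes.
Track C: 60,000 × 2,640 × 1 × 1 = 158,400,000 bytes.
Track D: 88,200 × 2,640 × 4 × 2 = 1,862,784,000 bytes.
Total = 2,929,872,000 bytes = 2.93 GB.

2.93 GB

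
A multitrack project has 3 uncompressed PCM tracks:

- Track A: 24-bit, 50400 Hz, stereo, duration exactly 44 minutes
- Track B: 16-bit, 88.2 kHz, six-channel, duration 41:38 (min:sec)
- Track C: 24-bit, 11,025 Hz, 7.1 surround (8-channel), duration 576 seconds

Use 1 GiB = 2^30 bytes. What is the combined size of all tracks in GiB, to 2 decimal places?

3.35 GiB

Track A: exactly 44 minutes = 2,640 s; 50,400 × 2,640 × 3 × 2 = 798,336,000 bytes.
Track B: 41:38 (min:sec) = 2,498 s; 88,200 × 2,498 × 2 × 6 = 2,643,883,200 bytes.
Track C: 11,025 × 576 × 3 × 8 = 152,409,600 bytes.
Total = 3,594,628,800 bytes = 3.35 GiB.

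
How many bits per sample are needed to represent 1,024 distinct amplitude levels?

10 bits

log2(1,024) = 10.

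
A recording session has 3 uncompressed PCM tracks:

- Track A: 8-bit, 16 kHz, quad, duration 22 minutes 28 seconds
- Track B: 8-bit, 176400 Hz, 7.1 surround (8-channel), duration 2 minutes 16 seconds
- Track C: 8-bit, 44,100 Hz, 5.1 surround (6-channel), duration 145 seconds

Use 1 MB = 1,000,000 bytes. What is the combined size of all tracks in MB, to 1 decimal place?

316.6 MB

Track A: 22 minutes 28 seconds = 1,348 s; 16,000 × 1,348 × 1 × 4 = 86,272,000 bytes.
Track B: 2 minutes 16 seconds = 136 s; 176,400 × 136 × 1 × 8 = 191,923,200 bytes.
Track C: 44,100 × 145 × 1 × 6 = 38,367,000 bytes.
Total = 316,562,200 bytes = 316.6 MB.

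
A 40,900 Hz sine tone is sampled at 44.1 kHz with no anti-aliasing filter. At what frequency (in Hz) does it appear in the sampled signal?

Nyquist = 44,100/2 = 22,050 Hz; 40,900 Hz exceeds it.
Alias = |40,900 − 1×44,100| = |40,900 − 44,100| = 3,200 Hz.

3,200 Hz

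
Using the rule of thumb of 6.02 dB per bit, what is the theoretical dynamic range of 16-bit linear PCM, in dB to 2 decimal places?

16 × 6.02 = 96.32 dB.

96.32 dB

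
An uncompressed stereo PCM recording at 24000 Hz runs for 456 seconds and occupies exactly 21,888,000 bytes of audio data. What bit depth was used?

8 bits

Bytes per sample = 21,888,000 / (24,000 × 456 × 2) = 21,888,000 / 21,888,000 = 1.
Bit depth = 1 × 8 = 8 bits.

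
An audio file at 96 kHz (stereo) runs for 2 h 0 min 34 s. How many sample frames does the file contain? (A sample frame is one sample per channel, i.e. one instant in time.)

2 h 0 min 34 s = 7,234 s.
96,000 samples/s × 7,234 s = 694,464,000 frames.

694,464,000 sample frames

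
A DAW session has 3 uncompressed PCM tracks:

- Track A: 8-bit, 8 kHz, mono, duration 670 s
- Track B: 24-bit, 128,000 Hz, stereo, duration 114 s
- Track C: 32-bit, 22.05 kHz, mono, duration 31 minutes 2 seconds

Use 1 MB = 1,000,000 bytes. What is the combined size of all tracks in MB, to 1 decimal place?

257.1 MB

Track A: 8,000 × 670 × 1 × 1 = 5,360,000 bytes.
Track B: 128,000 × 114 × 3 × 2 = 87,552,000 bytes.
Track C: 31 minutes 2 seconds = 1,862 s; 22,050 × 1,862 × 4 × 1 = 164,228,400 bytes.
Total = 257,140,400 bytes = 257.1 MB.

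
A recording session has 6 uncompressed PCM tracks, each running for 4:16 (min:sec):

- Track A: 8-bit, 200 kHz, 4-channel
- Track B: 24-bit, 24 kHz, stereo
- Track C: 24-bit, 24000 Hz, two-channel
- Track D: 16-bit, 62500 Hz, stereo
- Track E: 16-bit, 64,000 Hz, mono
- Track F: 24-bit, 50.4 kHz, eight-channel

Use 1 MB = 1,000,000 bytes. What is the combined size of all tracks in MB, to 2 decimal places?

684.95 MB

4:16 (min:sec) = 256 s.
Track A: 200,000 × 256 × 1 × 4 = 204,800,000 bytes.
Track B: 24,000 × 256 × 3 × 2 = 36,864,000 bytes.
Track C: 24,000 × 256 × 3 × 2 = 36,864,000 bytes.
Track D: 62,500 × 256 × 2 × 2 = 64,000,000 bytes.
Track E: 64,000 × 256 × 2 × 1 = 32,768,000 bytes.
Track F: 50,400 × 256 × 3 × 8 = 309,657,600 bytes.
Total = 684,953,600 bytes = 684.95 MB.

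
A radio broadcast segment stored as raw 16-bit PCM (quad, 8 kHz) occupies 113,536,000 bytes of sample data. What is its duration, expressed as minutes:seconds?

Byte rate = 8,000 × 2 × 4 = 64,000 bytes/s.
Duration = 113,536,000 / 64,000 = 1,774 s.
1,774 s = 29:34.

29:34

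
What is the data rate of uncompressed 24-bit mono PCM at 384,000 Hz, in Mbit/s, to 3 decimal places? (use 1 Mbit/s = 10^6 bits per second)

Bit rate = 384,000 × 24 × 1 = 9,216,000 bits/s.
= 9.216 Mbit/s.

9.216 Mbit/s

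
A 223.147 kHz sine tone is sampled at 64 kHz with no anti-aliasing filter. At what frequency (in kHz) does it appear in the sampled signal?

31.147 kHz

Nyquist = 64,000/2 = 32,000 Hz; 223,147 Hz exceeds it.
Alias = |223,147 − 3×64,000| = |223,147 − 192,000| = 31,147 Hz = 31.147 kHz.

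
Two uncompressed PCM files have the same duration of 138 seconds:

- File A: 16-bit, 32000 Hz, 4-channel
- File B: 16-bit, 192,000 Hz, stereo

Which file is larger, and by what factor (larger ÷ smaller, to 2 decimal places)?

File B, by a factor of 3.00

File A: 32,000 × 2 × 4 = 256,000 bytes/s.
File B: 192,000 × 2 × 2 = 768,000 bytes/s.
File B is larger; ratio = 105,984,000 / 35,328,000 = 3.00.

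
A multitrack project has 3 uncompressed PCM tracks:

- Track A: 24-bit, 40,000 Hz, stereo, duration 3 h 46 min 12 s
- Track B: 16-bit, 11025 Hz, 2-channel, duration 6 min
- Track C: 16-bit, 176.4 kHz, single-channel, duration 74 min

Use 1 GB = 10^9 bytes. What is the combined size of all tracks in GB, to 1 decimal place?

4.8 GB

Track A: 3 h 46 min 12 s = 13,572 s; 40,000 × 13,572 × 3 × 2 = 3,257,280,000 bytes.
Track B: 6 min = 360 s; 11,025 × 360 × 2 × 2 = 15,876,000 bytes.
Track C: 74 min = 4,440 s; 176,400 × 4,440 × 2 × 1 = 1,566,432,000 bytes.
Total = 4,839,588,000 bytes = 4.8 GB.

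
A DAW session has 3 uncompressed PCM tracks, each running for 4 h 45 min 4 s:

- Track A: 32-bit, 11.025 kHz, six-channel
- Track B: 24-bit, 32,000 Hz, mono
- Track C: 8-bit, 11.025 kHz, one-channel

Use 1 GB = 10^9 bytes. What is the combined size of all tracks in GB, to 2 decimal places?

6.36 GB

4 h 45 min 4 s = 17,104 s.
Track A: 11,025 × 17,104 × 4 × 6 = 4,525,718,400 bytes.
Track B: 32,000 × 17,104 × 3 × 1 = 1,641,984,000 bytes.
Track C: 11,025 × 17,104 × 1 × 1 = 188,571,600 bytes.
Total = 6,356,274,000 bytes = 6.36 GB.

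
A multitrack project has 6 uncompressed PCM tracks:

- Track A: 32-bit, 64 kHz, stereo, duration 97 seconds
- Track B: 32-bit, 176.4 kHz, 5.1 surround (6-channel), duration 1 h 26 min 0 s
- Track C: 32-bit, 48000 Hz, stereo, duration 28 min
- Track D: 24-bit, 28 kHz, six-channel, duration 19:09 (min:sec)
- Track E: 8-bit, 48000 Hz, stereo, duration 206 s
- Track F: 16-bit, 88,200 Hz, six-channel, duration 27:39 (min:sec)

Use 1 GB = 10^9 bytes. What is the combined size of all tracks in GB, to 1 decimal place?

24.9 GB

Track A: 64,000 × 97 × 4 × 2 = 49,664,000 bytes.
Track B: 1 h 26 min 0 s = 5,160 s; 176,400 × 5,160 × 4 × 6 = 21,845,376,000 bytes.
Track C: 28 min = 1,680 s; 48,000 × 1,680 × 4 × 2 = 645,120,000 bytes.
Track D: 19:09 (min:sec) = 1,149 s; 28,000 × 1,149 × 3 × 6 = 579,096,000 bytes.
Track E: 48,000 × 206 × 1 × 2 = 19,776,000 bytes.
Track F: 27:39 (min:sec) = 1,659 s; 88,200 × 1,659 × 2 × 6 = 1,755,885,600 bytes.
Total = 24,894,917,600 bytes = 24.9 GB.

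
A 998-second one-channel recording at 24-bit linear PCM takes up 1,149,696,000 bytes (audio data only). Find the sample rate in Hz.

384,000 Hz

Bytes = sample_rate × seconds × bytes_per_sample × channels.
sample_rate = 1,149,696,000 / (998 × 3 × 1) = 1,149,696,000 / 2,994 = 384,000 Hz.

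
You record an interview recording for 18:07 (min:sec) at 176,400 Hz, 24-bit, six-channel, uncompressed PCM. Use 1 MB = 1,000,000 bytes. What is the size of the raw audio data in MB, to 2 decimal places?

3451.44 MB

Duration = 18:07 (min:sec) = 1,087 s.
Bytes = 176,400 samples/s × 1,087 s × 3 bytes/sample × 6 ch = 3,451,442,400 bytes.
3,451,442,400 / 1,000,000 = 3451.44 MB.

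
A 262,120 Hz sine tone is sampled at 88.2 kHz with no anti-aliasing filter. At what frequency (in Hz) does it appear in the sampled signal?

Nyquist = 88,200/2 = 44,100 Hz; 262,120 Hz exceeds it.
Alias = |262,120 − 3×88,200| = |262,120 − 264,600| = 2,480 Hz.

2,480 Hz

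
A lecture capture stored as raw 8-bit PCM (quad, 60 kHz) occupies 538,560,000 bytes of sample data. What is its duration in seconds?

2,244 seconds

Byte rate = 60,000 × 1 × 4 = 240,000 bytes/s.
Duration = 538,560,000 / 240,000 = 2,244 s.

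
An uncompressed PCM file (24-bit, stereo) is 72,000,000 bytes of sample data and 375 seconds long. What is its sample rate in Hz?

32,000 Hz

Bytes = sample_rate × seconds × bytes_per_sample × channels.
sample_rate = 72,000,000 / (375 × 3 × 2) = 72,000,000 / 2,250 = 32,000 Hz.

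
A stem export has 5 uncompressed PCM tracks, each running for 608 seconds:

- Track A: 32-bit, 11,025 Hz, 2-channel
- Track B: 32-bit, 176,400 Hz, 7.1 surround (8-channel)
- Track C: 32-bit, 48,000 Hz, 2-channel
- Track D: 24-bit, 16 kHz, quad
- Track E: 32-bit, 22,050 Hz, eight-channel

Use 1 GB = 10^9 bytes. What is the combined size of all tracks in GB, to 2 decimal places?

4.26 GB

Track A: 11,025 × 608 × 4 × 2 = 53,625,600 bytes.
Track B: 176,400 × 608 × 4 × 8 = 3,432,038,400 bytes.
Track C: 48,000 × 608 × 4 × 2 = 233,472,000 bytes.
Track D: 16,000 × 608 × 3 × 4 = 116,736,000 bytes.
Track E: 22,050 × 608 × 4 × 8 = 429,004,800 bytes.
Total = 4,264,876,800 bytes = 4.26 GB.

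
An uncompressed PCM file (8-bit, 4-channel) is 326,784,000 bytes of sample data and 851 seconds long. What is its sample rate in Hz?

96,000 Hz

Bytes = sample_rate × seconds × bytes_per_sample × channels.
sample_rate = 326,784,000 / (851 × 1 × 4) = 326,784,000 / 3,404 = 96,000 Hz.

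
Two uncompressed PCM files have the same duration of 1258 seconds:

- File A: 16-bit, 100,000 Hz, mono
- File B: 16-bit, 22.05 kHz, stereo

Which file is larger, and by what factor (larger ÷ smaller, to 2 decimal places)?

File A, by a factor of 2.27

File A: 100,000 × 2 × 1 = 200,000 bytes/s.
File B: 22,050 × 2 × 2 = 88,200 bytes/s.
File A is larger; ratio = 251,600,000 / 110,955,600 = 2.27.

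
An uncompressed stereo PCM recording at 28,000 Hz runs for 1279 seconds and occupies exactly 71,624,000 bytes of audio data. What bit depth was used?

Bytes per sample = 71,624,000 / (28,000 × 1,279 × 2) = 71,624,000 / 71,624,000 = 1.
Bit depth = 1 × 8 = 8 bits.

8 bits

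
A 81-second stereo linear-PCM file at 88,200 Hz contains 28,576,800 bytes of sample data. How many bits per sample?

16 bits

Bytes per sample = 28,576,800 / (88,200 × 81 × 2) = 28,576,800 / 14,288,400 = 2.
Bit depth = 2 × 8 = 16 bits.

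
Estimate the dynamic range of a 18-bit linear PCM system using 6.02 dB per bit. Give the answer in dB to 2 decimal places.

18 × 6.02 = 108.36 dB.

108.36 dB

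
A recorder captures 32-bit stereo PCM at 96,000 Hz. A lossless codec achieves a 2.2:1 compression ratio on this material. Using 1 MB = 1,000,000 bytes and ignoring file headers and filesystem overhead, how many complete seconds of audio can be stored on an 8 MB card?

Uncompressed byte rate = 96,000 × 4 × 2 = 768,000 bytes/s.
After 2.2:1 compression, effective rate ≈ 349090.91 bytes/s.
Capacity = 8 × 1,000,000 = 8,000,000 bytes.
8,000,000 / effective rate ≈ 22.92 s → 22 seconds.

22 seconds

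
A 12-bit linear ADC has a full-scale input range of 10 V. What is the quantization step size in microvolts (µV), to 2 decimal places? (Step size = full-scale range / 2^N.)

10 V / 2^12 = 10 / 4,096 V = 2441.41 µV.

2441.41 µV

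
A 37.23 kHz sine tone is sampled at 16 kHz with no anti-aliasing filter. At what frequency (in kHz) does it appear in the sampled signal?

5.23 kHz

Nyquist = 16,000/2 = 8,000 Hz; 37,230 Hz exceeds it.
Alias = |37,230 − 2×16,000| = |37,230 − 32,000| = 5,230 Hz = 5.23 kHz.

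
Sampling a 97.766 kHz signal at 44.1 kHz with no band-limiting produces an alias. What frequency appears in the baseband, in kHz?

Nyquist = 44,100/2 = 22,050 Hz; 97,766 Hz exceeds it.
Alias = |97,766 − 2×44,100| = |97,766 − 88,200| = 9,566 Hz = 9.566 kHz.

9.566 kHz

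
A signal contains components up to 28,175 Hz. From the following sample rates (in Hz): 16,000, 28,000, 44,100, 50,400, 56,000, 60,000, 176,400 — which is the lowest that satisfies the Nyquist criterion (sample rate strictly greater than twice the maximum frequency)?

Need sample rate > 2 × 28,175 = 56,350 Hz.
Lowest listed rate above 56,350 Hz is 60,000 Hz.

60,000 Hz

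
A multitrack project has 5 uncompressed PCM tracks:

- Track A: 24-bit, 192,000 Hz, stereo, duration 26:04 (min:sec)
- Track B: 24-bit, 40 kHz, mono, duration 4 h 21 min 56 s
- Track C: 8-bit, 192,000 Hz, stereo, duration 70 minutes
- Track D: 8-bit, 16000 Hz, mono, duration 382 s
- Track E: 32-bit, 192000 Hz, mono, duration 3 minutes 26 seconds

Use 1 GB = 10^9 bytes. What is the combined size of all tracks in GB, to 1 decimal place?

Track A: 26:04 (min:sec) = 1,564 s; 192,000 × 1,564 × 3 × 2 = 1,801,728,000 bytes.
Track B: 4 h 21 min 56 s = 15,716 s; 40,000 × 15,716 × 3 × 1 = 1,885,920,000 bytes.
Track C: 70 minutes = 4,200 s; 192,000 × 4,200 × 1 × 2 = 1,612,800,000 bytes.
Track D: 16,000 × 382 × 1 × 1 = 6,112,000 bytes.
Track E: 3 minutes 26 seconds = 206 s; 192,000 × 206 × 4 × 1 = 158,208,000 bytes.
Total = 5,464,768,000 bytes = 5.5 GB.

5.5 GB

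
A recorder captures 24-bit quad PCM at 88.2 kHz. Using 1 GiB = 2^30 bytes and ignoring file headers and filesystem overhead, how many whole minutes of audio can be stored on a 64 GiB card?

1,082 minutes

Uncompressed byte rate = 88,200 × 3 × 4 = 1,058,400 bytes/s.
Capacity = 64 × 1,073,741,824 = 68,719,476,736 bytes.
68,719,476,736 / 1,058,400 ≈ 64927.7 s → 1,082 minutes.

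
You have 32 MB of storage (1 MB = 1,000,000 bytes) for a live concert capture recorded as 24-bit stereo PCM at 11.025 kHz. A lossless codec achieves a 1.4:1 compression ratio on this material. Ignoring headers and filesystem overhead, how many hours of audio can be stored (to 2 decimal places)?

Uncompressed byte rate = 11,025 × 3 × 2 = 66,150 bytes/s.
After 1.4:1 compression, effective rate ≈ 47250 bytes/s.
Capacity = 32 × 1,000,000 = 32,000,000 bytes.
32,000,000 / effective rate ≈ 677.25 s → 0.19 hours.

0.19 hours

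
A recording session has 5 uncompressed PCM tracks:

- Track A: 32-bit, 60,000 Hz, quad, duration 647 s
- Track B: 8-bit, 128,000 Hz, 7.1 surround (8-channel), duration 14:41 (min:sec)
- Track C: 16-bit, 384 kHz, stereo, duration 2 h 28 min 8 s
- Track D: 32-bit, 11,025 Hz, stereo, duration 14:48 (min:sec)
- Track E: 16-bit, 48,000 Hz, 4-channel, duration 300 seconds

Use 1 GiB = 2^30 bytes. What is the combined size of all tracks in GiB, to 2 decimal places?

14.31 GiB

Track A: 60,000 × 647 × 4 × 4 = 621,120,000 bytes.
Track B: 14:41 (min:sec) = 881 s; 128,000 × 881 × 1 × 8 = 902,144,000 bytes.
Track C: 2 h 28 min 8 s = 8,888 s; 384,000 × 8,888 × 2 × 2 = 13,651,968,000 bytes.
Track D: 14:48 (min:sec) = 888 s; 11,025 × 888 × 4 × 2 = 78,321,600 bytes.
Track E: 48,000 × 300 × 2 × 4 = 115,200,000 bytes.
Total = 15,368,753,600 bytes = 14.31 GiB.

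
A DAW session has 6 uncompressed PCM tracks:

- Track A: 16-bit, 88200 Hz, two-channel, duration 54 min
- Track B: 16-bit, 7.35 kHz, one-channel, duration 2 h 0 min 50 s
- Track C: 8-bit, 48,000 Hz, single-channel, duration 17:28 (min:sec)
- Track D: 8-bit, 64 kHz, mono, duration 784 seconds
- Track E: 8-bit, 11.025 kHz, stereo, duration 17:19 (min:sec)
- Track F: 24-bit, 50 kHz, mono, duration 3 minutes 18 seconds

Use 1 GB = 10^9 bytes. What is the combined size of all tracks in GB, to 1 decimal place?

Track A: 54 min = 3,240 s; 88,200 × 3,240 × 2 × 2 = 1,143,072,000 bytes.
Track B: 2 h 0 min 50 s = 7,250 s; 7,350 × 7,250 × 2 × 1 = 106,575,000 bytes.
Track C: 17:28 (min:sec) = 1,048 s; 48,000 × 1,048 × 1 × 1 = 50,304,000 bytes.
Track D: 64,000 × 784 × 1 × 1 = 50,176,000 bytes.
Track E: 17:19 (min:sec) = 1,039 s; 11,025 × 1,039 × 1 × 2 = 22,909,950 bytes.
Track F: 3 minutes 18 seconds = 198 s; 50,000 × 198 × 3 × 1 = 29,700,000 bytes.
Total = 1,402,736,950 bytes = 1.4 GB.

1.4 GB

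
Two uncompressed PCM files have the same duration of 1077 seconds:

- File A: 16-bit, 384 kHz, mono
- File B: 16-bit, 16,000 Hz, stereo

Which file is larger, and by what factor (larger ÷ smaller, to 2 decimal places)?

File A, by a factor of 12.00

File A: 384,000 × 2 × 1 = 768,000 bytes/s.
File B: 16,000 × 2 × 2 = 64,000 bytes/s.
File A is larger; ratio = 827,136,000 / 68,928,000 = 12.00.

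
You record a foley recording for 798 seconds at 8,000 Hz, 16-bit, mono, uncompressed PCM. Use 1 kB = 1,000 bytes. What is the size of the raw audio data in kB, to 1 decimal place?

12768.0 kB

Bytes = 8,000 samples/s × 798 s × 2 bytes/sample × 1 ch = 12,768,000 bytes.
12,768,000 / 1,000 = 12768.0 kB.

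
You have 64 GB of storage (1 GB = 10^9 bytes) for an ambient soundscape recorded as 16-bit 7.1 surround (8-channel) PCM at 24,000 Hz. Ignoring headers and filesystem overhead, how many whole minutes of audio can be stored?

2,777 minutes

Uncompressed byte rate = 24,000 × 2 × 8 = 384,000 bytes/s.
Capacity = 64 × 1,000,000,000 = 64,000,000,000 bytes.
64,000,000,000 / 384,000 ≈ 166666.67 s → 2,777 minutes.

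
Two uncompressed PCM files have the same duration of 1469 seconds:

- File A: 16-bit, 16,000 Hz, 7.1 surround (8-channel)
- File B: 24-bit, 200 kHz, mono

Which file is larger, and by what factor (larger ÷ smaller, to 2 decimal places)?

File A: 16,000 × 2 × 8 = 256,000 bytes/s.
File B: 200,000 × 3 × 1 = 600,000 bytes/s.
File B is larger; ratio = 881,400,000 / 376,064,000 = 2.34.

File B, by a factor of 2.34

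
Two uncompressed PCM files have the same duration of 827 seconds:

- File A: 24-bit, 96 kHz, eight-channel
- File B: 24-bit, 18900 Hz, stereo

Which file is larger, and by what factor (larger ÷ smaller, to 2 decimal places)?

File A: 96,000 × 3 × 8 = 2,304,000 bytes/s.
File B: 18,900 × 3 × 2 = 113,400 bytes/s.
File A is larger; ratio = 1,905,408,000 / 93,781,800 = 20.32.

File A, by a factor of 20.32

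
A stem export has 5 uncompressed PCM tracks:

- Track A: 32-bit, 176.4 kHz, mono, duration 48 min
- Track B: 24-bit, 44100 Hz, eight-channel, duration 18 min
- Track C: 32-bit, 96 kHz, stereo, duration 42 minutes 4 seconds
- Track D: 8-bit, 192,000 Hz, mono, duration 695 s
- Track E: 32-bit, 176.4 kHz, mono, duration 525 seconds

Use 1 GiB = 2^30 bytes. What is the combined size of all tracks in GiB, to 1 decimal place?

Track A: 48 min = 2,880 s; 176,400 × 2,880 × 4 × 1 = 2,032,128,000 bytes.
Track B: 18 min = 1,080 s; 44,100 × 1,080 × 3 × 8 = 1,143,072,000 bytes.
Track C: 42 minutes 4 seconds = 2,524 s; 96,000 × 2,524 × 4 × 2 = 1,938,432,000 bytes.
Track D: 192,000 × 695 × 1 × 1 = 133,440,000 bytes.
Track E: 176,400 × 525 × 4 × 1 = 370,440,000 bytes.
Total = 5,617,512,000 bytes = 5.2 GiB.

5.2 GiB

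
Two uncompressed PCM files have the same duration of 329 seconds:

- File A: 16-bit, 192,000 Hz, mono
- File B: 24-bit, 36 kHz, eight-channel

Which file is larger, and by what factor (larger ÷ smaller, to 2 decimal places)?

File A: 192,000 × 2 × 1 = 384,000 bytes/s.
File B: 36,000 × 3 × 8 = 864,000 bytes/s.
File B is larger; ratio = 284,256,000 / 126,336,000 = 2.25.

File B, by a factor of 2.25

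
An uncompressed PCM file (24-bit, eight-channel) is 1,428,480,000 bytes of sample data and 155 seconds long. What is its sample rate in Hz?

Bytes = sample_rate × seconds × bytes_per_sample × channels.
sample_rate = 1,428,480,000 / (155 × 3 × 8) = 1,428,480,000 / 3,720 = 384,000 Hz.

384,000 Hz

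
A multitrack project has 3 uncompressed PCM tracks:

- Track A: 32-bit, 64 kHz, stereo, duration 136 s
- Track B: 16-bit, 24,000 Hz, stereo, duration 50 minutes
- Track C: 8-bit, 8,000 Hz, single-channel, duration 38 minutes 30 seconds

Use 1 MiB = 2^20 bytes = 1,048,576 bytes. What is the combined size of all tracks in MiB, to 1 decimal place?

358.7 MiB

Track A: 64,000 × 136 × 4 × 2 = 69,632,000 bytes.
Track B: 50 minutes = 3,000 s; 24,000 × 3,000 × 2 × 2 = 288,000,000 bytes.
Track C: 38 minutes 30 seconds = 2,310 s; 8,000 × 2,310 × 1 × 1 = 18,480,000 bytes.
Total = 376,112,000 bytes = 358.7 MiB.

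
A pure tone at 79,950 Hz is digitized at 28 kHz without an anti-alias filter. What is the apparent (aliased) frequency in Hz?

4,050 Hz

Nyquist = 28,000/2 = 14,000 Hz; 79,950 Hz exceeds it.
Alias = |79,950 − 3×28,000| = |79,950 − 84,000| = 4,050 Hz.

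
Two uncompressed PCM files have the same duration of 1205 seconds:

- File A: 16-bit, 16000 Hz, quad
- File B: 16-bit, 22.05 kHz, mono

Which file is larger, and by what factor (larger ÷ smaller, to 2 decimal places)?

File A, by a factor of 2.90

File A: 16,000 × 2 × 4 = 128,000 bytes/s.
File B: 22,050 × 2 × 1 = 44,100 bytes/s.
File A is larger; ratio = 154,240,000 / 53,140,500 = 2.90.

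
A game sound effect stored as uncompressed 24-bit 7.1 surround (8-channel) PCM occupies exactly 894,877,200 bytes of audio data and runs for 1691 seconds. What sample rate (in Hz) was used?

22,050 Hz

Bytes = sample_rate × seconds × bytes_per_sample × channels.
sample_rate = 894,877,200 / (1,691 × 3 × 8) = 894,877,200 / 40,584 = 22,050 Hz.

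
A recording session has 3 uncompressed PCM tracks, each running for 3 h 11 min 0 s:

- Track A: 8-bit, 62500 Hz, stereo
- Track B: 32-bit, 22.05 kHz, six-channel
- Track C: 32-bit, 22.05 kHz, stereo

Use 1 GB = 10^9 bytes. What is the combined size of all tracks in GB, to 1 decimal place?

9.5 GB

3 h 11 min 0 s = 11,460 s.
Track A: 62,500 × 11,460 × 1 × 2 = 1,432,500,000 bytes.
Track B: 22,050 × 11,460 × 4 × 6 = 6,064,632,000 bytes.
Track C: 22,050 × 11,460 × 4 × 2 = 2,021,544,000 bytes.
Total = 9,518,676,000 bytes = 9.5 GB.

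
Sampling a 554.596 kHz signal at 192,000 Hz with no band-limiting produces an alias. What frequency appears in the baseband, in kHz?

Nyquist = 192,000/2 = 96,000 Hz; 554,596 Hz exceeds it.
Alias = |554,596 − 3×192,000| = |554,596 − 576,000| = 21,404 Hz = 21.404 kHz.

21.404 kHz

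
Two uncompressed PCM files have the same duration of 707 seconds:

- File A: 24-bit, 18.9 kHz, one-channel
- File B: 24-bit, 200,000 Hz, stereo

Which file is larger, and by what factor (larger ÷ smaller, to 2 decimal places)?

File B, by a factor of 21.16

File A: 18,900 × 3 × 1 = 56,700 bytes/s.
File B: 200,000 × 3 × 2 = 1,200,000 bytes/s.
File B is larger; ratio = 848,400,000 / 40,086,900 = 21.16.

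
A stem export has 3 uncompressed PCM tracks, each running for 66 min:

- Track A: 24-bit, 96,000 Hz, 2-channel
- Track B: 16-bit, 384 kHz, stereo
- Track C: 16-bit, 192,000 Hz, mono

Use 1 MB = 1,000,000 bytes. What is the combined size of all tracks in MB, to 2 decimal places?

9884.16 MB

66 min = 3,960 s.
Track A: 96,000 × 3,960 × 3 × 2 = 2,280,960,000 bytes.
Track B: 384,000 × 3,960 × 2 × 2 = 6,082,560,000 bytes.
Track C: 192,000 × 3,960 × 2 × 1 = 1,520,640,000 bytes.
Total = 9,884,160,000 bytes = 9884.16 MB.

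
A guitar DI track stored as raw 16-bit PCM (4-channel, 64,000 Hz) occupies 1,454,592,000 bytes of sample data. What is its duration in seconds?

Byte rate = 64,000 × 2 × 4 = 512,000 bytes/s.
Duration = 1,454,592,000 / 512,000 = 2,841 s.

2,841 seconds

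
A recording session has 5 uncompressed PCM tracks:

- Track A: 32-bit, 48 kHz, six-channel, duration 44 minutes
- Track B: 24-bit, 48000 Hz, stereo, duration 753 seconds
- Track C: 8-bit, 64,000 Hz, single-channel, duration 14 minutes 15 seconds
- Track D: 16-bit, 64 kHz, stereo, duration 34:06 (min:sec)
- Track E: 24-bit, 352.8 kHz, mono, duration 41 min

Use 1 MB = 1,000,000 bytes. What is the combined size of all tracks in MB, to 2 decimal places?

Track A: 44 minutes = 2,640 s; 48,000 × 2,640 × 4 × 6 = 3,041,280,000 bytes.
Track B: 48,000 × 753 × 3 × 2 = 216,864,000 bytes.
Track C: 14 minutes 15 seconds = 855 s; 64,000 × 855 × 1 × 1 = 54,720,000 bytes.
Track D: 34:06 (min:sec) = 2,046 s; 64,000 × 2,046 × 2 × 2 = 523,776,000 bytes.
Track E: 41 min = 2,460 s; 352,800 × 2,460 × 3 × 1 = 2,603,664,000 bytes.
Total = 6,440,304,000 bytes = 6440.30 MB.

6440.30 MB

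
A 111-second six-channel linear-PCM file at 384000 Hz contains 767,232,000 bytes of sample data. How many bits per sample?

Bytes per sample = 767,232,000 / (384,000 × 111 × 6) = 767,232,000 / 255,744,000 = 3.
Bit depth = 3 × 8 = 24 bits.

24 bits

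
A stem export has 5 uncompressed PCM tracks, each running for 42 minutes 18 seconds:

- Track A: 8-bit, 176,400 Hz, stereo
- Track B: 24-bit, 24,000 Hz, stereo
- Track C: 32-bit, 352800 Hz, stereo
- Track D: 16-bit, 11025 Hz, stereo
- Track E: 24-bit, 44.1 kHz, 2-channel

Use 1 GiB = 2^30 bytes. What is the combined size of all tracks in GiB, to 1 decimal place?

42 minutes 18 seconds = 2,538 s.
Track A: 176,400 × 2,538 × 1 × 2 = 895,406,400 bytes.
Track B: 24,000 × 2,538 × 3 × 2 = 365,472,000 bytes.
Track C: 352,800 × 2,538 × 4 × 2 = 7,163,251,200 bytes.
Track D: 11,025 × 2,538 × 2 × 2 = 111,925,800 bytes.
Track E: 44,100 × 2,538 × 3 × 2 = 671,554,800 bytes.
Total = 9,207,610,200 bytes = 8.6 GiB.

8.6 GiB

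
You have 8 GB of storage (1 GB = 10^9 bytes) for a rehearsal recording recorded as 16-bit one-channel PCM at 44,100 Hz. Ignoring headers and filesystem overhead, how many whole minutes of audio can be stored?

Uncompressed byte rate = 44,100 × 2 × 1 = 88,200 bytes/s.
Capacity = 8 × 1,000,000,000 = 8,000,000,000 bytes.
8,000,000,000 / 88,200 ≈ 90702.95 s → 1,511 minutes.

1,511 minutes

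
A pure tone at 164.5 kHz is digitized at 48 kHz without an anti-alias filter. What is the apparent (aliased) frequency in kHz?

Nyquist = 48,000/2 = 24,000 Hz; 164,500 Hz exceeds it.
Alias = |164,500 − 3×48,000| = |164,500 − 144,000| = 20,500 Hz = 20.5 kHz.

20.5 kHz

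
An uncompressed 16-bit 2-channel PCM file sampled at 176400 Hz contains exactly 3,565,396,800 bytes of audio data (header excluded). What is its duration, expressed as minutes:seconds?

84:13

Byte rate = 176,400 × 2 × 2 = 705,600 bytes/s.
Duration = 3,565,396,800 / 705,600 = 5,053 s.
5,053 s = 84:13.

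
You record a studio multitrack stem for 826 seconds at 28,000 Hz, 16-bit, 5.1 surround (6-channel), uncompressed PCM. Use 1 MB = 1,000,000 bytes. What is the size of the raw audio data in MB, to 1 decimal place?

277.5 MB

Bytes = 28,000 samples/s × 826 s × 2 bytes/sample × 6 ch = 277,536,000 bytes.
277,536,000 / 1,000,000 = 277.5 MB.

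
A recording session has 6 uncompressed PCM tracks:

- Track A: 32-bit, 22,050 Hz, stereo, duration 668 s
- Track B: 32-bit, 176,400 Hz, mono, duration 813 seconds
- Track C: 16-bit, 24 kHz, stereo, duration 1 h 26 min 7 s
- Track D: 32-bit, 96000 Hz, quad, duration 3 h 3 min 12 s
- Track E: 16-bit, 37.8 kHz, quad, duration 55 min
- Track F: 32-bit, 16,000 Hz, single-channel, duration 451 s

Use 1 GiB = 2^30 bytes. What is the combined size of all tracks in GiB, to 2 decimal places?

17.79 GiB

Track A: 22,050 × 668 × 4 × 2 = 117,835,200 bytes.
Track B: 176,400 × 813 × 4 × 1 = 573,652,800 bytes.
Track C: 1 h 26 min 7 s = 5,167 s; 24,000 × 5,167 × 2 × 2 = 496,032,000 bytes.
Track D: 3 h 3 min 12 s = 10,992 s; 96,000 × 10,992 × 4 × 4 = 16,883,712,000 bytes.
Track E: 55 min = 3,300 s; 37,800 × 3,300 × 2 × 4 = 997,920,000 bytes.
Track F: 16,000 × 451 × 4 × 1 = 28,864,000 bytes.
Total = 19,098,016,000 bytes = 17.79 GiB.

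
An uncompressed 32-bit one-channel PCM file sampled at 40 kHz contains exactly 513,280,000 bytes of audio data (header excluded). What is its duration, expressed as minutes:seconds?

Byte rate = 40,000 × 4 × 1 = 160,000 bytes/s.
Duration = 513,280,000 / 160,000 = 3,208 s.
3,208 s = 53:28.

53:28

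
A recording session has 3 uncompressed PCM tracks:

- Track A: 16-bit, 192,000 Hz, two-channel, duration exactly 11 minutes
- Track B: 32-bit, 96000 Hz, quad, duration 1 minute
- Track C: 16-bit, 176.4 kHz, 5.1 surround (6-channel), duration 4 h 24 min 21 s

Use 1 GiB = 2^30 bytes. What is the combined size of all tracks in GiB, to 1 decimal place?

Track A: exactly 11 minutes = 660 s; 192,000 × 660 × 2 × 2 = 506,880,000 bytes.
Track B: 1 minute = 60 s; 96,000 × 60 × 4 × 4 = 92,160,000 bytes.
Track C: 4 h 24 min 21 s = 15,861 s; 176,400 × 15,861 × 2 × 6 = 33,574,564,800 bytes.
Total = 34,173,604,800 bytes = 31.8 GiB.

31.8 GiB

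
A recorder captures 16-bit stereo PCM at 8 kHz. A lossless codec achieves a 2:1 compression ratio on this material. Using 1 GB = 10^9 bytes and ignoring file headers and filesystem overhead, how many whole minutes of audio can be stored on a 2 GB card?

2,083 minutes

Uncompressed byte rate = 8,000 × 2 × 2 = 32,000 bytes/s.
After 2:1 compression, effective rate ≈ 16000 bytes/s.
Capacity = 2 × 1,000,000,000 = 2,000,000,000 bytes.
2,000,000,000 / effective rate ≈ 125000 s → 2,083 minutes.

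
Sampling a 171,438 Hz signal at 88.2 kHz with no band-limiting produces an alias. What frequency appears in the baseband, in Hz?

Nyquist = 88,200/2 = 44,100 Hz; 171,438 Hz exceeds it.
Alias = |171,438 − 2×88,200| = |171,438 − 176,400| = 4,962 Hz.

4,962 Hz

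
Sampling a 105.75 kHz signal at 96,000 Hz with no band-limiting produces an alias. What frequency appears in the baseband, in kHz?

9.75 kHz

Nyquist = 96,000/2 = 48,000 Hz; 105,750 Hz exceeds it.
Alias = |105,750 − 1×96,000| = |105,750 − 96,000| = 9,750 Hz = 9.75 kHz.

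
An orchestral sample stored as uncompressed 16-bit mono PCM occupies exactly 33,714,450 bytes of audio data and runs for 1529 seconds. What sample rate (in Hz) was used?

Bytes = sample_rate × seconds × bytes_per_sample × channels.
sample_rate = 33,714,450 / (1,529 × 2 × 1) = 33,714,450 / 3,058 = 11,025 Hz.

11,025 Hz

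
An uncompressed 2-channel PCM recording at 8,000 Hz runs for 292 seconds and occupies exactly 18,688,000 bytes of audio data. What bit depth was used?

Bytes per sample = 18,688,000 / (8,000 × 292 × 2) = 18,688,000 / 4,672,000 = 4.
Bit depth = 4 × 8 = 32 bits.

32 bits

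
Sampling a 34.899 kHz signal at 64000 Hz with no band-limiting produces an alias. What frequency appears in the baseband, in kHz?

Nyquist = 64,000/2 = 32,000 Hz; 34,899 Hz exceeds it.
Alias = |34,899 − 1×64,000| = |34,899 − 64,000| = 29,101 Hz = 29.101 kHz.

29.101 kHz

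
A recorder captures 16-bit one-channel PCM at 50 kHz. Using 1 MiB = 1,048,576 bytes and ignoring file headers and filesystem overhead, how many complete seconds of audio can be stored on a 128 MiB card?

1,342 seconds

Uncompressed byte rate = 50,000 × 2 × 1 = 100,000 bytes/s.
Capacity = 128 × 1,048,576 = 134,217,728 bytes.
134,217,728 / 100,000 ≈ 1342.18 s → 1,342 seconds.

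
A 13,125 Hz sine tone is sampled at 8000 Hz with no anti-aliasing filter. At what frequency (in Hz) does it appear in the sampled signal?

2,875 Hz

Nyquist = 8,000/2 = 4,000 Hz; 13,125 Hz exceeds it.
Alias = |13,125 − 2×8,000| = |13,125 − 16,000| = 2,875 Hz.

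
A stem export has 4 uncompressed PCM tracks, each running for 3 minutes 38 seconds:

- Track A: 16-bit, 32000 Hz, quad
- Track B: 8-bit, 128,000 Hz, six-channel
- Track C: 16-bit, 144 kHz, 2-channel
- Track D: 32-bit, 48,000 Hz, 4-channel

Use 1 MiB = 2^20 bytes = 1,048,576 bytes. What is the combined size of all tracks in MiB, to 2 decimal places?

3 minutes 38 seconds = 218 s.
Track A: 32,000 × 218 × 2 × 4 = 55,808,000 bytes.
Track B: 128,000 × 218 × 1 × 6 = 167,424,000 bytes.
Track C: 144,000 × 218 × 2 × 2 = 125,568,000 bytes.
Track D: 48,000 × 218 × 4 × 4 = 167,424,000 bytes.
Total = 516,224,000 bytes = 492.31 MiB.

492.31 MiB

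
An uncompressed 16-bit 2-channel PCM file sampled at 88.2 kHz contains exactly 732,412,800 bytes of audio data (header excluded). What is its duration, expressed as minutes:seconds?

Byte rate = 88,200 × 2 × 2 = 352,800 bytes/s.
Duration = 732,412,800 / 352,800 = 2,076 s.
2,076 s = 34:36.

34:36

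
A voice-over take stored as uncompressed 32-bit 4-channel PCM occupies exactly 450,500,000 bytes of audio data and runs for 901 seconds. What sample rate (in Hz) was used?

Bytes = sample_rate × seconds × bytes_per_sample × channels.
sample_rate = 450,500,000 / (901 × 4 × 4) = 450,500,000 / 14,416 = 31,250 Hz.

31,250 Hz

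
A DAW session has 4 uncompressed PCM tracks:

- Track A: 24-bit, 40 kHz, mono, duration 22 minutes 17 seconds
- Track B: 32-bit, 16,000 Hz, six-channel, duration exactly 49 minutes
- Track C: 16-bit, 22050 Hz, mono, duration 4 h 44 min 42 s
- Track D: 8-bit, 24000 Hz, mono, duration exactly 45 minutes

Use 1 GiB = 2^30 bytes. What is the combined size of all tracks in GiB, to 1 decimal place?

Track A: 22 minutes 17 seconds = 1,337 s; 40,000 × 1,337 × 3 × 1 = 160,440,000 bytes.
Track B: exactly 49 minutes = 2,940 s; 16,000 × 2,940 × 4 × 6 = 1,128,960,000 bytes.
Track C: 4 h 44 min 42 s = 17,082 s; 22,050 × 17,082 × 2 × 1 = 753,316,200 bytes.
Track D: exactly 45 minutes = 2,700 s; 24,000 × 2,700 × 1 × 1 = 64,800,000 bytes.
Total = 2,107,516,200 bytes = 2.0 GiB.

2.0 GiB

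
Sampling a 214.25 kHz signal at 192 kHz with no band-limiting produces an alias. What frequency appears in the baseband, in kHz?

22.25 kHz

Nyquist = 192,000/2 = 96,000 Hz; 214,250 Hz exceeds it.
Alias = |214,250 − 1×192,000| = |214,250 − 192,000| = 22,250 Hz = 22.25 kHz.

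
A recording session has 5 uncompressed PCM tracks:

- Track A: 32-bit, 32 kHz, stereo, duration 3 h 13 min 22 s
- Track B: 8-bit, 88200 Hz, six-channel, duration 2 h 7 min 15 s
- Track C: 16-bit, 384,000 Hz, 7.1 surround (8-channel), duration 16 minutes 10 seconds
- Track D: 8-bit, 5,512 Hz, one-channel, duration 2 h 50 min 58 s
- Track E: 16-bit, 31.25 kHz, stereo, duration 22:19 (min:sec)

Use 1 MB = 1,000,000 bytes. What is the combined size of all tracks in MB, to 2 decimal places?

13194.15 MB

Track A: 3 h 13 min 22 s = 11,602 s; 32,000 × 11,602 × 4 × 2 = 2,970,112,000 bytes.
Track B: 2 h 7 min 15 s = 7,635 s; 88,200 × 7,635 × 1 × 6 = 4,040,442,000 bytes.
Track C: 16 minutes 10 seconds = 970 s; 384,000 × 970 × 2 × 8 = 5,959,680,000 bytes.
Track D: 2 h 50 min 58 s = 10,258 s; 5,512 × 10,258 × 1 × 1 = 56,542,096 bytes.
Track E: 22:19 (min:sec) = 1,339 s; 31,250 × 1,339 × 2 × 2 = 167,375,000 bytes.
Total = 13,194,151,096 bytes = 13194.15 MB.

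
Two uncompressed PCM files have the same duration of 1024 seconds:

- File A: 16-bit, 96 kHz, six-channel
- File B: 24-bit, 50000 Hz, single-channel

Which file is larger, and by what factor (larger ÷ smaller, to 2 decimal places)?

File A: 96,000 × 2 × 6 = 1,152,000 bytes/s.
File B: 50,000 × 3 × 1 = 150,000 bytes/s.
File A is larger; ratio = 1,179,648,000 / 153,600,000 = 7.68.

File A, by a factor of 7.68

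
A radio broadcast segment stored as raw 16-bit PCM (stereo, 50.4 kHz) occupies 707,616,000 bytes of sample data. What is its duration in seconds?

3,510 seconds

Byte rate = 50,400 × 2 × 2 = 201,600 bytes/s.
Duration = 707,616,000 / 201,600 = 3,510 s.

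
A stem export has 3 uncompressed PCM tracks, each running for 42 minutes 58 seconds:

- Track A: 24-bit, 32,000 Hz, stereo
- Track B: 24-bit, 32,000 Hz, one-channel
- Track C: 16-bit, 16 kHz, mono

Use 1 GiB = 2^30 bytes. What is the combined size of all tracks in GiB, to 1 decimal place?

42 minutes 58 seconds = 2,578 s.
Track A: 32,000 × 2,578 × 3 × 2 = 494,976,000 bytes.
Track B: 32,000 × 2,578 × 3 × 1 = 247,488,000 bytes.
Track C: 16,000 × 2,578 × 2 × 1 = 82,496,000 bytes.
Total = 824,960,000 bytes = 0.8 GiB.

0.8 GiB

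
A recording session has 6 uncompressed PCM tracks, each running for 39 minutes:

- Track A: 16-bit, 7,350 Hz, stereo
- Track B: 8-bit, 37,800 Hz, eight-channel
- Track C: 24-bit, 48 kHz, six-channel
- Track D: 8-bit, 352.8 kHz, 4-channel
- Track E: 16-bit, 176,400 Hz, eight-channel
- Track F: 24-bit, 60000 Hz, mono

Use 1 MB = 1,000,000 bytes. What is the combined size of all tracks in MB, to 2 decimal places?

13126.00 MB

39 minutes = 2,340 s.
Track A: 7,350 × 2,340 × 2 × 2 = 68,796,000 bytes.
Track B: 37,800 × 2,340 × 1 × 8 = 707,616,000 bytes.
Track C: 48,000 × 2,340 × 3 × 6 = 2,021,760,000 bytes.
Track D: 352,800 × 2,340 × 1 × 4 = 3,302,208,000 bytes.
Track E: 176,400 × 2,340 × 2 × 8 = 6,604,416,000 bytes.
Track F: 60,000 × 2,340 × 3 × 1 = 421,200,000 bytes.
Total = 13,125,996,000 bytes = 13126.00 MB.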